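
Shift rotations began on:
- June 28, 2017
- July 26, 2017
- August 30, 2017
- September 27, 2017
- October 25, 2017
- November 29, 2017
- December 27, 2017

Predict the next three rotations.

All Wednesdays; the gaps (28, 35, 28, 28, 35, 28) vary with month length.
This is the last Wednesday of each month.
Last Wednesday of January 2018: January 31, 2018.
February 2018 ends with Wednesday February 28, 2018.
Last Wednesday of March 2018: March 28, 2018.

January 31, 2018; February 28, 2018; March 28, 2018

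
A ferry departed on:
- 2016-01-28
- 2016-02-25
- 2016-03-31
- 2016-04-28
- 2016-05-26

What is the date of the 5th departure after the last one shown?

2016-10-27

These are Thursdays with 28, 35, 28, 28-day gaps.
Each is the final Thursday of its month — 2016-03-31 is past the 28th, so '4th Thursday' doesn't fit.
Last Thursday of June 2016: 2016-06-30.
July 2016 ends with Thursday 2016-07-28.
August 2016 ends with Thursday 2016-08-25.
Last Thursday of September 2016: 2016-09-29.
October 2016 ends with Thursday 2016-10-27.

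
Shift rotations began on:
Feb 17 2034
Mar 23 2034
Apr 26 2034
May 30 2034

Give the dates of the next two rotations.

Every event comes 34 days after the last (34, 34, 34).
May 30 2034 + 34 days = Jul 3 2034.
Jul 3 2034 + 34 days = Aug 6 2034.

Jul 3 2034, Aug 6 2034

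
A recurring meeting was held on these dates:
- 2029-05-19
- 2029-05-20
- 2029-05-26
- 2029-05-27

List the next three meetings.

2029-06-02, 2029-06-03, 2029-06-09

The gap pattern 1, 6, 1 repeats every 2 events.
These are the Saturdays and Sundays of each week.
Next Saturday: 2029-06-02.
The following Sunday is 2029-06-03.
The following Saturday is 2029-06-09.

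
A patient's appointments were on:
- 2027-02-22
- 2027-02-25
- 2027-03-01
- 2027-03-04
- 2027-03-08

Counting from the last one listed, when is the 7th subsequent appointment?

Every event lands on a Monday or Thursday (gaps cycle 3, 4, 3, 4).
So the schedule is: every Monday and Thursday.
Next Thursday: 2027-03-11.
The following Monday is 2027-03-15.
The following Thursday is 2027-03-18.
The following Monday is 2027-03-22.
Next Thursday: 2027-03-25.
The following Monday is 2027-03-29.
Next Thursday: 2027-04-01.

2027-04-01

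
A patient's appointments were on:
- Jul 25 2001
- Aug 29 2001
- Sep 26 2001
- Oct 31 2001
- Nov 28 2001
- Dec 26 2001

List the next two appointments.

All Wednesdays; the gaps (35, 28, 35, 28, 28) vary with month length.
This is the last Wednesday of each month.
January 2002 ends with Wednesday Jan 30 2002.
February 2002 ends with Wednesday Feb 27 2002.

Jan 30 2002, Feb 27 2002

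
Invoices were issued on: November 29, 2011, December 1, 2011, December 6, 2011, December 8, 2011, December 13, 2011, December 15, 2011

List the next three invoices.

December 20, 2011; December 22, 2011; December 27, 2011

The gap pattern 2, 5, 2, 5, 2 repeats every 2 events.
These are the Tuesdays and Thursdays of each week.
The following Tuesday is December 20, 2011.
Next Thursday: December 22, 2011.
The following Tuesday is December 27, 2011.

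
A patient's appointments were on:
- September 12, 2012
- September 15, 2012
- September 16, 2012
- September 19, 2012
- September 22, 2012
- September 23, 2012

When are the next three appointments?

Every event lands on a Wednesday or Saturday or Sunday (gaps cycle 3, 1, 3, 3, 1).
So the schedule is: every Wednesday, Saturday and Sunday.
Next Wednesday: September 26, 2012.
Next Saturday: September 29, 2012.
Next Sunday: September 30, 2012.

September 26, 2012; September 29, 2012; September 30, 2012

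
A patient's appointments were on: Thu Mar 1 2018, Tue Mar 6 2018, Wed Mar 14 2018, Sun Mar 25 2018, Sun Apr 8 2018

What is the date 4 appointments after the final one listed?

Gaps: 5, 8, 11, 14 days — each gap is 3 larger than the previous one.
Next gap: 17 days. Sun Apr 8 2018 + 17 days = Wed Apr 25 2018.
Next gap: 20 days. Wed Apr 25 2018 + 20 days = Tue May 15 2018.
Next gap: 23 days. Tue May 15 2018 + 23 days = Thu Jun 7 2018.
Next gap: 26 days. Thu Jun 7 2018 + 26 days = Tue Jul 3 2018.

Tue Jul 3 2018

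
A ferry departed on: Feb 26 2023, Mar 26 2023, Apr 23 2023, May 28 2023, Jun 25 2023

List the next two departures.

Gaps: 28, 28, 35, 28 days — a mix of 28 and 35. Every date is a Sunday.
Each is the 4th Sunday of its month.
4th Sunday of July 2023: Jul 23 2023.
4th Sunday of August 2023: Aug 27 2023.

Jul 23 2023, Aug 27 2023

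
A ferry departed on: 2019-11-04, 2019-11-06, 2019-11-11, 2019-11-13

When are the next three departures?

2019-11-18, 2019-11-20, 2019-11-25

The gap pattern 2, 5, 2 repeats every 2 events.
These are the Mondays and Wednesdays of each week.
The following Monday is 2019-11-18.
The following Wednesday is 2019-11-20.
Next Monday: 2019-11-25.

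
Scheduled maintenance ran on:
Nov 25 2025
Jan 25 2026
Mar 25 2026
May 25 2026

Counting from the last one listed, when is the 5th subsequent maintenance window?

Mar 25 2027

Each date is the 25th; the gaps (61, 59, 61) track the month lengths.
The rule is the 25th of every 2 months.
Next: July 2026 → Jul 25 2026.
Next: September 2026 → Sep 25 2026.
November 2026: Nov 25 2026.
Next: January 2027 → Jan 25 2027.
March 2027: Mar 25 2027.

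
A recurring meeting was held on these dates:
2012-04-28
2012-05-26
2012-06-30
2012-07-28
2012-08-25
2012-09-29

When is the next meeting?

2012-10-27

Every date is a Saturday; gaps 28, 35, 28, 28, 35 days.
Each is the last Saturday of its month (at least one falls on the 29th or later, ruling out '4th Saturday').
October 2012 ends with Saturday 2012-10-27.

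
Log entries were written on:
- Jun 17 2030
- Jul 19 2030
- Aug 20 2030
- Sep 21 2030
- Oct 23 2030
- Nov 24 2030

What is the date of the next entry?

Every event comes 32 days after the last (32, 32, 32, 32, 32).
Nov 24 2030 + 32 days = Dec 26 2030.

Dec 26 2030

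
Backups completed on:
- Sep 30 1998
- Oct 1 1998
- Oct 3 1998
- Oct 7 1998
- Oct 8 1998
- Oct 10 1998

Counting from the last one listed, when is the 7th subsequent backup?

The gap pattern 1, 2, 4, 1, 2 repeats every 3 events.
These are the Wednesdays, Thursdays and Saturdays of each week.
The following Wednesday is Oct 14 1998.
Next Thursday: Oct 15 1998.
The following Saturday is Oct 17 1998.
The following Wednesday is Oct 21 1998.
Next Thursday: Oct 22 1998.
The following Saturday is Oct 24 1998.
The following Wednesday is Oct 28 1998.

Oct 28 1998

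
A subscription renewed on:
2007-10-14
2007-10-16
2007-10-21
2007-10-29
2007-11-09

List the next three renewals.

2007-11-23, 2007-12-10, 2007-12-30

Intervals are 2, 5, 8, 11 days — an arithmetic progression with common difference 3.
Next gap: 14 days. 2007-11-09 + 14 days = 2007-11-23.
Next gap: 17 days. 2007-11-23 + 17 days = 2007-12-10.
Next gap: 20 days. 2007-12-10 + 20 days = 2007-12-30.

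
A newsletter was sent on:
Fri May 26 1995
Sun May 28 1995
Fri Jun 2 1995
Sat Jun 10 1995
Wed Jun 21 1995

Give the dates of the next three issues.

The spacing grows by 3 each time: 2, 5, 8, 11 days.
Next gap: 14 days. Wed Jun 21 1995 + 14 days = Wed Jul 5 1995.
Next gap: 17 days. Wed Jul 5 1995 + 17 days = Sat Jul 22 1995.
Next gap: 20 days. Sat Jul 22 1995 + 20 days = Fri Aug 11 1995.

Wed Jul 5 1995, Sat Jul 22 1995, Fri Aug 11 1995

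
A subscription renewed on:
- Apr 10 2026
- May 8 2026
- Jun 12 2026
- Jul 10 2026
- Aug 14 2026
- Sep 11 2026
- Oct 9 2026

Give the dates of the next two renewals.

Nov 13 2026, Dec 11 2026

All dates are Fridays, 28, 35, 28, 35, 28, 28 days apart.
Specifically, the 2nd Friday of each month.
2nd Friday of November 2026: Nov 13 2026.
December 2026 — 2nd Friday is Dec 11 2026.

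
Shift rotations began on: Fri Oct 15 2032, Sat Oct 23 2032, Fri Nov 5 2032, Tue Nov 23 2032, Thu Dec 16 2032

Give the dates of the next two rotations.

Thu Jan 13 2033, Tue Feb 15 2033

Gaps: 8, 13, 18, 23 days — each gap is 5 larger than the previous one.
Next gap: 28 days. Thu Dec 16 2032 + 28 days = Thu Jan 13 2033.
Next gap: 33 days. Thu Jan 13 2033 + 33 days = Tue Feb 15 2033.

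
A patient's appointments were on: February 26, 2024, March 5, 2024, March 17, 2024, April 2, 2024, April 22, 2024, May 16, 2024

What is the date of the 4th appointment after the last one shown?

Intervals are 8, 12, 16, 20, 24 days — an arithmetic progression with common difference 4.
Next gap: 28 days. May 16, 2024 + 28 days = June 13, 2024.
Next gap: 32 days. June 13, 2024 + 32 days = July 15, 2024.
Next gap: 36 days. July 15, 2024 + 36 days = August 20, 2024.
Next gap: 40 days. August 20, 2024 + 40 days = September 29, 2024.

September 29, 2024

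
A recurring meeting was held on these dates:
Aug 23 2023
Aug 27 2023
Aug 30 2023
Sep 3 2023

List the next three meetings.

The gap pattern 4, 3, 4 repeats every 2 events.
These are the Wednesdays and Sundays of each week.
Next Wednesday: Sep 6 2023.
The following Sunday is Sep 10 2023.
Next Wednesday: Sep 13 2023.

Sep 6 2023, Sep 10 2023, Sep 13 2023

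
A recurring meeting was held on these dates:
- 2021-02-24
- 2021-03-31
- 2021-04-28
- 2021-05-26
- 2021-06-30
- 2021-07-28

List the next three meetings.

2021-08-25, 2021-09-29, 2021-10-27

Every date is a Wednesday; gaps 35, 28, 28, 35, 28 days.
Each is the last Wednesday of its month (at least one falls on the 29th or later, ruling out '4th Wednesday').
Last Wednesday of August 2021: 2021-08-25.
September 2021 ends with Wednesday 2021-09-29.
October 2021 ends with Wednesday 2021-10-27.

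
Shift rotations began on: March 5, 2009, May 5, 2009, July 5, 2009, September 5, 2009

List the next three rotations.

The day-of-month is always 5 (61, 61, 62 days between events).
So this recurs on the 5th of every 2 months.
November 2009: November 5, 2009.
January 2010: January 5, 2010.
March 2010: March 5, 2010.

November 5, 2009; January 5, 2010; March 5, 2010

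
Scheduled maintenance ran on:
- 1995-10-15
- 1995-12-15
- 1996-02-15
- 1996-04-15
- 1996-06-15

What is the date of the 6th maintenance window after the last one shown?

1997-06-15

Each date is the 15th; the gaps (61, 62, 60, 61) track the month lengths.
The rule is the 15th of every 2 months.
August 1996: 1996-08-15.
Next: October 1996 → 1996-10-15.
Next: December 1996 → 1996-12-15.
February 1997: 1997-02-15.
April 1997: 1997-04-15.
June 1997: 1997-06-15.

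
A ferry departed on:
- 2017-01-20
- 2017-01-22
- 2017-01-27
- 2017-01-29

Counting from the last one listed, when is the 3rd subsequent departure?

Gaps: 2, 5, 2 days — not constant, but cyclic with period 2.
The events fall on every Friday and Sunday.
Next Friday: 2017-02-03.
Next Sunday: 2017-02-05.
Next Friday: 2017-02-10.

2017-02-10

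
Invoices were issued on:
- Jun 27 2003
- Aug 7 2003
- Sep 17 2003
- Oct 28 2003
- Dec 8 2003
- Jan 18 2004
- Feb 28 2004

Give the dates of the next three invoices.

Every event comes 41 days after the last (41, 41, 41, 41, 41, 41).
Feb 28 2004 + 41 days = Apr 9 2004.
Apr 9 2004 + 41 days = May 20 2004.
May 20 2004 + 41 days = Jun 30 2004.

Apr 9 2004, May 20 2004, Jun 30 2004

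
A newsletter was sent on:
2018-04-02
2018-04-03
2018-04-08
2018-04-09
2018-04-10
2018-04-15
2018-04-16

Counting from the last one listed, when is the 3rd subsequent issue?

2018-04-23

The gap pattern 1, 5, 1, 1, 5, 1 repeats every 3 events.
These are the Mondays, Tuesdays and Sundays of each week.
Next Tuesday: 2018-04-17.
Next Sunday: 2018-04-22.
The following Monday is 2018-04-23.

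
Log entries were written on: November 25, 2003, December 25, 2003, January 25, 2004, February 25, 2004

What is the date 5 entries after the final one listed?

Each date is the 25th; the gaps (30, 31, 31) track the month lengths.
The rule is the 25th of each month.
Next: March 2004 → March 25, 2004.
April 2004: April 25, 2004.
Next: May 2004 → May 25, 2004.
June 2004: June 25, 2004.
July 2004: July 25, 2004.

July 25, 2004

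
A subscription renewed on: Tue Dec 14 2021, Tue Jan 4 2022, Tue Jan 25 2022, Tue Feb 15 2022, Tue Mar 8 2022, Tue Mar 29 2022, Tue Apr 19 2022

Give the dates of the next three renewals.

Tue May 10 2022, Tue May 31 2022, Tue Jun 21 2022

The spacing is 21, 21, 21, 21, 21, 21 days — always 21 days.
Tue Apr 19 2022 + 21 days = Tue May 10 2022.
Tue May 10 2022 + 21 days = Tue May 31 2022.
Tue May 31 2022 + 21 days = Tue Jun 21 2022.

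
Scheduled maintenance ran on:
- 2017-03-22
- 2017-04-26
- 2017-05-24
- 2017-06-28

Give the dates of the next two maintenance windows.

2017-07-26, 2017-08-23

All dates are Wednesdays, 35, 28, 35 days apart.
Specifically, the 4th Wednesday of each month.
July 2017 — 4th Wednesday is 2017-07-26.
August 2017 — 4th Wednesday is 2017-08-23.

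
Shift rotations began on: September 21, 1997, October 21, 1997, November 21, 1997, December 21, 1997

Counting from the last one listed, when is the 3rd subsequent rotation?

Each date is the 21st; the gaps (30, 31, 30) track the month lengths.
The rule is the 21st of each month.
Next: January 1998 → January 21, 1998.
February 1998: February 21, 1998.
March 1998: March 21, 1998.

March 21, 1998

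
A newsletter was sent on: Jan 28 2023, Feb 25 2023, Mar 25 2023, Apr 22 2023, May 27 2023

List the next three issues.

Gaps: 28, 28, 28, 35 days — a mix of 28 and 35. Every date is a Saturday.
Each is the 4th Saturday of its month.
4th Saturday of June 2023: Jun 24 2023.
July 2023 — 4th Saturday is Jul 22 2023.
4th Saturday of August 2023: Aug 26 2023.

Jun 24 2023, Jul 22 2023, Aug 26 2023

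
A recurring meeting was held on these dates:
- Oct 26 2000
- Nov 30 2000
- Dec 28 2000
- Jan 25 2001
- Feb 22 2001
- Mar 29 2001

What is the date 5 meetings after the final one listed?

Aug 30 2001

These are Thursdays with 35, 28, 28, 28, 35-day gaps.
Each is the final Thursday of its month — Nov 30 2000 is past the 28th, so '4th Thursday' doesn't fit.
April 2001 ends with Thursday Apr 26 2001.
May 2001 ends with Thursday May 31 2001.
June 2001 ends with Thursday Jun 28 2001.
Last Thursday of July 2001: Jul 26 2001.
Last Thursday of August 2001: Aug 30 2001.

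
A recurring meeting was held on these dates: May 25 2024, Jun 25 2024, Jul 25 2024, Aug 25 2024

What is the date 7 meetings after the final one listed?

Mar 25 2025

The day-of-month is always 25 (31, 30, 31 days between events).
So this recurs on the 25th of each month.
September 2024: Sep 25 2024.
October 2024: Oct 25 2024.
November 2024: Nov 25 2024.
December 2024: Dec 25 2024.
January 2025: Jan 25 2025.
February 2025: Feb 25 2025.
Next: March 2025 → Mar 25 2025.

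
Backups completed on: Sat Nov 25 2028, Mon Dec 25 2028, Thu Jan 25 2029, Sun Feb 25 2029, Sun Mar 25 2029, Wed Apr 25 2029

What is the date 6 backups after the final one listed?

Thu Oct 25 2029

Each date is the 25th; the gaps (30, 31, 31, 28, 31) track the month lengths.
The rule is the 25th of each month.
May 2029: Fri May 25 2029.
Next: June 2029 → Mon Jun 25 2029.
July 2029: Wed Jul 25 2029.
Next: August 2029 → Sat Aug 25 2029.
September 2029: Tue Sep 25 2029.
October 2029: Thu Oct 25 2029.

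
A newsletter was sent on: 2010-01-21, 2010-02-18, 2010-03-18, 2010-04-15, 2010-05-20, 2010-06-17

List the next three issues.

2010-07-15, 2010-08-19, 2010-09-16

These are Thursdays at 28- or 35-day spacing (28, 28, 28, 35, 28).
The pattern: 3rd Thursday of the month.
3rd Thursday of July 2010: 2010-07-15.
August 2010 — 3rd Thursday is 2010-08-19.
3rd Thursday of September 2010: 2010-09-16.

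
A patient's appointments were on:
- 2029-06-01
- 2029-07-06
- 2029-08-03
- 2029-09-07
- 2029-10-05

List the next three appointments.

2029-11-02, 2029-12-07, 2030-01-04

These are Fridays at 28- or 35-day spacing (35, 28, 35, 28).
The pattern: 1st Friday of the month.
1st Friday of November 2029: 2029-11-02.
1st Friday of December 2029: 2029-12-07.
January 2030 — 1st Friday is 2030-01-04.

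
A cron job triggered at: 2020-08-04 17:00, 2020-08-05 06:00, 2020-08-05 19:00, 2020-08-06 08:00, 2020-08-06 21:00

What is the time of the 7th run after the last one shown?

Gaps: 13, 13, 13, 13 hours — each event is 13 hours after the previous one.
2020-08-06 21:00 + 13 h = 2020-08-07 10:00.
2020-08-07 10:00 + 13 h = 2020-08-07 23:00.
2020-08-07 23:00 + 13 h = 2020-08-08 12:00.
2020-08-08 12:00 + 13 h = 2020-08-09 01:00.
2020-08-09 01:00 + 13 h = 2020-08-09 14:00.
2020-08-09 14:00 + 13 h = 2020-08-10 03:00.
2020-08-10 03:00 + 13 h = 2020-08-10 16:00.

2020-08-10 16:00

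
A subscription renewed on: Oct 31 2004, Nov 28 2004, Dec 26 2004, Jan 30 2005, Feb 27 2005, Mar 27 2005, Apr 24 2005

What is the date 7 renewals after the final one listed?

Nov 27 2005

All Sundays; the gaps (28, 28, 35, 28, 28, 28) vary with month length.
This is the last Sunday of each month.
Last Sunday of May 2005: May 29 2005.
June 2005 ends with Sunday Jun 26 2005.
Last Sunday of July 2005: Jul 31 2005.
August 2005 ends with Sunday Aug 28 2005.
September 2005 ends with Sunday Sep 25 2005.
Last Sunday of October 2005: Oct 30 2005.
November 2005 ends with Sunday Nov 27 2005.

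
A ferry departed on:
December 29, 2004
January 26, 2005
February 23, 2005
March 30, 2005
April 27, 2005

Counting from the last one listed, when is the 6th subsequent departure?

October 26, 2005

These are Wednesdays with 28, 28, 35, 28-day gaps.
Each is the final Wednesday of its month — December 29, 2004 is past the 28th, so '4th Wednesday' doesn't fit.
Last Wednesday of May 2005: May 25, 2005.
Last Wednesday of June 2005: June 29, 2005.
Last Wednesday of July 2005: July 27, 2005.
August 2005 ends with Wednesday August 31, 2005.
Last Wednesday of September 2005: September 28, 2005.
Last Wednesday of October 2005: October 26, 2005.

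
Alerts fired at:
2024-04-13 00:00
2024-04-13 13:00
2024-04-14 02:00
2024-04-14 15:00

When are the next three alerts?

2024-04-15 04:00, 2024-04-15 17:00, 2024-04-16 06:00

Gaps: 13, 13, 13 hours — each event is 13 hours after the previous one.
2024-04-14 15:00 + 13 h = 2024-04-15 04:00.
2024-04-15 04:00 + 13 h = 2024-04-15 17:00.
2024-04-15 17:00 + 13 h = 2024-04-16 06:00.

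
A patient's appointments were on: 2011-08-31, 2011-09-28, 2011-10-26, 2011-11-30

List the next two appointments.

2011-12-28, 2012-01-25

All Wednesdays; the gaps (28, 28, 35) vary with month length.
This is the last Wednesday of each month.
December 2011 ends with Wednesday 2011-12-28.
January 2012 ends with Wednesday 2012-01-25.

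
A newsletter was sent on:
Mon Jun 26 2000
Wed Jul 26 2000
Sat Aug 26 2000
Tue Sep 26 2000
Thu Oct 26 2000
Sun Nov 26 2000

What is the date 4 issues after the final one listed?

The day-of-month is always 26 (30, 31, 31, 30, 31 days between events).
So this recurs on the 26th of each month.
December 2000: Tue Dec 26 2000.
Next: January 2001 → Fri Jan 26 2001.
February 2001: Mon Feb 26 2001.
March 2001: Mon Mar 26 2001.

Mon Mar 26 2001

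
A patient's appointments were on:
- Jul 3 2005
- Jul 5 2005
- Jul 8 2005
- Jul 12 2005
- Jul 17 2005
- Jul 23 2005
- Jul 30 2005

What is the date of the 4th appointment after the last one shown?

The spacing grows by 1 each time: 2, 3, 4, 5, 6, 7 days.
Next gap: 8 days. Jul 30 2005 + 8 days = Aug 7 2005.
Next gap: 9 days. Aug 7 2005 + 9 days = Aug 16 2005.
Next gap: 10 days. Aug 16 2005 + 10 days = Aug 26 2005.
Next gap: 11 days. Aug 26 2005 + 11 days = Sep 6 2005.

Sep 6 2005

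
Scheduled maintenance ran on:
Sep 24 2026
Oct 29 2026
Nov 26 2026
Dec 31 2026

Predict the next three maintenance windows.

Jan 28 2027, Feb 25 2027, Mar 25 2027

Every date is a Thursday; gaps 35, 28, 35 days.
Each is the last Thursday of its month (at least one falls on the 29th or later, ruling out '4th Thursday').
January 2027 ends with Thursday Jan 28 2027.
Last Thursday of February 2027: Feb 25 2027.
March 2027 ends with Thursday Mar 25 2027.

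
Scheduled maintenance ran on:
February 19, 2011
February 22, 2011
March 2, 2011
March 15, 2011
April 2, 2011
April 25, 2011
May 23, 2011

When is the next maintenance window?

Intervals are 3, 8, 13, 18, 23, 28 days — an arithmetic progression with common difference 5.
Next gap: 33 days. May 23, 2011 + 33 days = June 25, 2011.

June 25, 2011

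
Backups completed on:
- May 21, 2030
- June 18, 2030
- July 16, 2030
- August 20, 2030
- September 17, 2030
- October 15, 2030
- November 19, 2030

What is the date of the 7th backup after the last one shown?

All dates are Tuesdays, 28, 28, 35, 28, 28, 35 days apart.
Specifically, the 3rd Tuesday of each month.
December 2030 — 3rd Tuesday is December 17, 2030.
3rd Tuesday of January 2031: January 21, 2031.
February 2031 — 3rd Tuesday is February 18, 2031.
March 2031 — 3rd Tuesday is March 18, 2031.
3rd Tuesday of April 2031: April 15, 2031.
3rd Tuesday of May 2031: May 20, 2031.
3rd Tuesday of June 2031: June 17, 2031.

June 17, 2031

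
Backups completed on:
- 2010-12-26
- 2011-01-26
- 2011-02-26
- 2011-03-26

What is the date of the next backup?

Gaps: 31, 31, 28 days — not constant. Every event is on the 26th of the month.
Pattern: the 26th of each month.
Next: April 2011 → 2011-04-26.

2011-04-26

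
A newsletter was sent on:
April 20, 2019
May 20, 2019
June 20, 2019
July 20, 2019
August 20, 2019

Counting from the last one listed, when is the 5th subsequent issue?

January 20, 2020

Each date is the 20th; the gaps (30, 31, 30, 31) track the month lengths.
The rule is the 20th of each month.
Next: September 2019 → September 20, 2019.
Next: October 2019 → October 20, 2019.
Next: November 2019 → November 20, 2019.
December 2019: December 20, 2019.
January 2020: January 20, 2020.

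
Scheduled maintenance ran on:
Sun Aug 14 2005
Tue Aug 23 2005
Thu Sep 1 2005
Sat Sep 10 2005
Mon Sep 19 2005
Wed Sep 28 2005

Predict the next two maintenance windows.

Fri Oct 7 2005, Sun Oct 16 2005

Every event comes 9 days after the last (9, 9, 9, 9, 9).
Wed Sep 28 2005 + 9 days = Fri Oct 7 2005.
Fri Oct 7 2005 + 9 days = Sun Oct 16 2005.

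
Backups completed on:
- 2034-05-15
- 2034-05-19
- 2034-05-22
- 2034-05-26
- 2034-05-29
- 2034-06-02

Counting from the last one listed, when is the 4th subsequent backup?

2034-06-16

The gap pattern 4, 3, 4, 3, 4 repeats every 2 events.
These are the Mondays and Fridays of each week.
The following Monday is 2034-06-05.
The following Friday is 2034-06-09.
Next Monday: 2034-06-12.
The following Friday is 2034-06-16.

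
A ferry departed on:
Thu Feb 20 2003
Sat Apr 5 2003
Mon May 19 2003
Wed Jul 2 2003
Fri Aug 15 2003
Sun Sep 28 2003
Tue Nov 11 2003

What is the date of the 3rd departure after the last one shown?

Mon Mar 22 2004

Every event comes 44 days after the last (44, 44, 44, 44, 44, 44).
Tue Nov 11 2003 + 44 days = Thu Dec 25 2003.
Thu Dec 25 2003 + 44 days = Sat Feb 7 2004.
Sat Feb 7 2004 + 44 days = Mon Mar 22 2004.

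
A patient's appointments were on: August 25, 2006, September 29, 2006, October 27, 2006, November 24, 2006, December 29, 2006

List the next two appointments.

All Fridays; the gaps (35, 28, 28, 35) vary with month length.
This is the last Friday of each month.
Last Friday of January 2007: January 26, 2007.
Last Friday of February 2007: February 23, 2007.

January 26, 2007; February 23, 2007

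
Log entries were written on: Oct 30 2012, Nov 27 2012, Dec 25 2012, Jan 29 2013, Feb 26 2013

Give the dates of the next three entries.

These are Tuesdays with 28, 28, 35, 28-day gaps.
Each is the final Tuesday of its month — Oct 30 2012 is past the 28th, so '4th Tuesday' doesn't fit.
March 2013 ends with Tuesday Mar 26 2013.
April 2013 ends with Tuesday Apr 30 2013.
May 2013 ends with Tuesday May 28 2013.

Mar 26 2013, Apr 30 2013, May 28 2013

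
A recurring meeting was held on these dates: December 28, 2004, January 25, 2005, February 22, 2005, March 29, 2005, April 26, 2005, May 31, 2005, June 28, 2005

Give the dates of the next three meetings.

All Tuesdays; the gaps (28, 28, 35, 28, 35, 28) vary with month length.
This is the last Tuesday of each month.
Last Tuesday of July 2005: July 26, 2005.
August 2005 ends with Tuesday August 30, 2005.
September 2005 ends with Tuesday September 27, 2005.

July 26, 2005; August 30, 2005; September 27, 2005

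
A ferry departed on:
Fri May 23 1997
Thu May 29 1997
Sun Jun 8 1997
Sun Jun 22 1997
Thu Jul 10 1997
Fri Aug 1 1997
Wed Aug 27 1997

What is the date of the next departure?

The spacing grows by 4 each time: 6, 10, 14, 18, 22, 26 days.
Next gap: 30 days. Wed Aug 27 1997 + 30 days = Fri Sep 26 1997.

Fri Sep 26 1997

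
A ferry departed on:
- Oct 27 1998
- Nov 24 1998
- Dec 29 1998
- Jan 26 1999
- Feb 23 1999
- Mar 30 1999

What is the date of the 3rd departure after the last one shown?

Jun 29 1999

Every date is a Tuesday; gaps 28, 35, 28, 28, 35 days.
Each is the last Tuesday of its month (at least one falls on the 29th or later, ruling out '4th Tuesday').
April 1999 ends with Tuesday Apr 27 1999.
May 1999 ends with Tuesday May 25 1999.
June 1999 ends with Tuesday Jun 29 1999.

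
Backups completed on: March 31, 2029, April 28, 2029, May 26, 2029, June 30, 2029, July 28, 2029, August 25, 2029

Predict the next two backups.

September 29, 2029; October 27, 2029

Every date is a Saturday; gaps 28, 28, 35, 28, 28 days.
Each is the last Saturday of its month (at least one falls on the 29th or later, ruling out '4th Saturday').
September 2029 ends with Saturday September 29, 2029.
October 2029 ends with Saturday October 27, 2029.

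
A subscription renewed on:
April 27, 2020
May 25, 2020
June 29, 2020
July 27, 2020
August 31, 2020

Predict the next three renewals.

September 28, 2020; October 26, 2020; November 30, 2020

These are Mondays with 28, 35, 28, 35-day gaps.
Each is the final Monday of its month — June 29, 2020 is past the 28th, so '4th Monday' doesn't fit.
September 2020 ends with Monday September 28, 2020.
October 2020 ends with Monday October 26, 2020.
November 2020 ends with Monday November 30, 2020.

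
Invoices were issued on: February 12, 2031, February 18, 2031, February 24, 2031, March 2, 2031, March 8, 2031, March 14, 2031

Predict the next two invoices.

March 20, 2031; March 26, 2031

Gaps between consecutive events: 6, 6, 6, 6, 6 days — a constant 6-day interval.
March 14, 2031 + 6 days = March 20, 2031.
March 20, 2031 + 6 days = March 26, 2031.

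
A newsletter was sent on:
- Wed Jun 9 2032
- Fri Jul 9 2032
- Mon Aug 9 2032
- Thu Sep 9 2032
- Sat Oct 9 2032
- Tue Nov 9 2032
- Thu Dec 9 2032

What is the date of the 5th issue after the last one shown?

Each date is the 9th; the gaps (30, 31, 31, 30, 31, 30) track the month lengths.
The rule is the 9th of each month.
January 2033: Sun Jan 9 2033.
February 2033: Wed Feb 9 2033.
March 2033: Wed Mar 9 2033.
Next: April 2033 → Sat Apr 9 2033.
May 2033: Mon May 9 2033.

Mon May 9 2033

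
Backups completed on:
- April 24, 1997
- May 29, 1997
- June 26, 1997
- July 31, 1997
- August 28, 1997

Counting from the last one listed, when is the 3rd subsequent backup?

November 27, 1997

These are Thursdays with 35, 28, 35, 28-day gaps.
Each is the final Thursday of its month — May 29, 1997 is past the 28th, so '4th Thursday' doesn't fit.
Last Thursday of September 1997: September 25, 1997.
Last Thursday of October 1997: October 30, 1997.
November 1997 ends with Thursday November 27, 1997.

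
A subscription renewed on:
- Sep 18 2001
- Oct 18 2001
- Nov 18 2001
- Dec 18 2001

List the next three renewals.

Gaps: 30, 31, 30 days — not constant. Every event is on the 18th of the month.
Pattern: the 18th of each month.
Next: January 2002 → Jan 18 2002.
Next: February 2002 → Feb 18 2002.
March 2002: Mar 18 2002.

Jan 18 2002, Feb 18 2002, Mar 18 2002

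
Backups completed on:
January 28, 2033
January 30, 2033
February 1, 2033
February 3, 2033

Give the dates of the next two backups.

Gaps between consecutive events: 2, 2, 2 days — a constant 2-day interval.
February 3, 2033 + 2 days = February 5, 2033.
February 5, 2033 + 2 days = February 7, 2033.

February 5, 2033; February 7, 2033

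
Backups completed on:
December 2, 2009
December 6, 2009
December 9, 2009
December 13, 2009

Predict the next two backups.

December 16, 2009; December 20, 2009

Every event lands on a Wednesday or Sunday (gaps cycle 4, 3, 4).
So the schedule is: every Wednesday and Sunday.
Next Wednesday: December 16, 2009.
The following Sunday is December 20, 2009.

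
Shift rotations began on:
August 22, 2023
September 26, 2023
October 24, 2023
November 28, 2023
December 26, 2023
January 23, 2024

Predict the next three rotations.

These are Tuesdays at 28- or 35-day spacing (35, 28, 35, 28, 28).
The pattern: 4th Tuesday of the month.
February 2024 — 4th Tuesday is February 27, 2024.
4th Tuesday of March 2024: March 26, 2024.
4th Tuesday of April 2024: April 23, 2024.

February 27, 2024; March 26, 2024; April 23, 2024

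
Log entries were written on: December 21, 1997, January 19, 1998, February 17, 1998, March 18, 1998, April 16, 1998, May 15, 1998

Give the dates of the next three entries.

Every event comes 29 days after the last (29, 29, 29, 29, 29).
May 15, 1998 + 29 days = June 13, 1998.
June 13, 1998 + 29 days = July 12, 1998.
July 12, 1998 + 29 days = August 10, 1998.

June 13, 1998; July 12, 1998; August 10, 1998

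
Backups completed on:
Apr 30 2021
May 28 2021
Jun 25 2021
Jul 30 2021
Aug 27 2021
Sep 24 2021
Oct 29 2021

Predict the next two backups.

Nov 26 2021, Dec 31 2021

All Fridays; the gaps (28, 28, 35, 28, 28, 35) vary with month length.
This is the last Friday of each month.
November 2021 ends with Friday Nov 26 2021.
Last Friday of December 2021: Dec 31 2021.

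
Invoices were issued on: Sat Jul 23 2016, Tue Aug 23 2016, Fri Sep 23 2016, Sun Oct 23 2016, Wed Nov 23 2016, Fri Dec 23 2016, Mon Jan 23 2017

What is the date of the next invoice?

The day-of-month is always 23 (31, 31, 30, 31, 30, 31 days between events).
So this recurs on the 23rd of each month.
February 2017: Thu Feb 23 2017.

Thu Feb 23 2017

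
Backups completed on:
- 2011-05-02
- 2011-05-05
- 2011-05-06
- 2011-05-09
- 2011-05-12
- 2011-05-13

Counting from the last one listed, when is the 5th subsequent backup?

2011-05-26

Every event lands on a Monday or Thursday or Friday (gaps cycle 3, 1, 3, 3, 1).
So the schedule is: every Monday, Thursday and Friday.
Next Monday: 2011-05-16.
Next Thursday: 2011-05-19.
Next Friday: 2011-05-20.
The following Monday is 2011-05-23.
Next Thursday: 2011-05-26.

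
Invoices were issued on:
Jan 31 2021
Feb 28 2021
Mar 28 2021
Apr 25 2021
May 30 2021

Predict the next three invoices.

Jun 27 2021, Jul 25 2021, Aug 29 2021

All Sundays; the gaps (28, 28, 28, 35) vary with month length.
This is the last Sunday of each month.
Last Sunday of June 2021: Jun 27 2021.
July 2021 ends with Sunday Jul 25 2021.
August 2021 ends with Sunday Aug 29 2021.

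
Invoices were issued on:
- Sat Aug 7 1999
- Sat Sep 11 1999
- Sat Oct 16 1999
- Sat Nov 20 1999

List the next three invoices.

Sat Dec 25 1999, Sat Jan 29 2000, Sat Mar 4 2000

The spacing is 35, 35, 35 days — always 35 days.
Sat Nov 20 1999 + 35 days = Sat Dec 25 1999.
Sat Dec 25 1999 + 35 days = Sat Jan 29 2000.
Sat Jan 29 2000 + 35 days = Sat Mar 4 2000.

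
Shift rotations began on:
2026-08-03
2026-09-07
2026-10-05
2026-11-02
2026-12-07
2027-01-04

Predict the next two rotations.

2027-02-01, 2027-03-01

Gaps: 35, 28, 28, 35, 28 days — a mix of 28 and 35. Every date is a Monday.
Each is the 1st Monday of its month.
1st Monday of February 2027: 2027-02-01.
1st Monday of March 2027: 2027-03-01.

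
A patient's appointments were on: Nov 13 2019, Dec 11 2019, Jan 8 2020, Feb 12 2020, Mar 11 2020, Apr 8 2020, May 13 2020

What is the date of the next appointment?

Jun 10 2020

All dates are Wednesdays, 28, 28, 35, 28, 28, 35 days apart.
Specifically, the 2nd Wednesday of each month.
2nd Wednesday of June 2020: Jun 10 2020.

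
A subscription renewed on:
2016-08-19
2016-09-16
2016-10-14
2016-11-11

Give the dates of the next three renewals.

2016-12-09, 2017-01-06, 2017-02-03

Gaps between consecutive events: 28, 28, 28 days — a constant 28-day interval.
2016-11-11 + 28 days = 2016-12-09.
2016-12-09 + 28 days = 2017-01-06.
2017-01-06 + 28 days = 2017-02-03.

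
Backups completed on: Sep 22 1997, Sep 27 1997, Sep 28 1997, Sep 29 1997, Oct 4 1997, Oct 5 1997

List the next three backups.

Oct 6 1997, Oct 11 1997, Oct 12 1997

Every event lands on a Monday or Saturday or Sunday (gaps cycle 5, 1, 1, 5, 1).
So the schedule is: every Monday, Saturday and Sunday.
The following Monday is Oct 6 1997.
The following Saturday is Oct 11 1997.
The following Sunday is Oct 12 1997.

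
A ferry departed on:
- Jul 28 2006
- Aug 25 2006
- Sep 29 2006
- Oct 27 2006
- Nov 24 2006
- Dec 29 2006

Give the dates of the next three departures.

These are Fridays with 28, 35, 28, 28, 35-day gaps.
Each is the final Friday of its month — Sep 29 2006 is past the 28th, so '4th Friday' doesn't fit.
January 2007 ends with Friday Jan 26 2007.
Last Friday of February 2007: Feb 23 2007.
Last Friday of March 2007: Mar 30 2007.

Jan 26 2007, Feb 23 2007, Mar 30 2007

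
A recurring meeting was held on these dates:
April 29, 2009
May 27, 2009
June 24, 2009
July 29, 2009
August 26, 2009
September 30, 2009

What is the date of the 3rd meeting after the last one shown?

All Wednesdays; the gaps (28, 28, 35, 28, 35) vary with month length.
This is the last Wednesday of each month.
October 2009 ends with Wednesday October 28, 2009.
November 2009 ends with Wednesday November 25, 2009.
December 2009 ends with Wednesday December 30, 2009.

December 30, 2009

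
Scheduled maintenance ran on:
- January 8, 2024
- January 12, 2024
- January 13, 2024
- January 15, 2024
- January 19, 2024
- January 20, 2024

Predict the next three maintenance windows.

The gap pattern 4, 1, 2, 4, 1 repeats every 3 events.
These are the Mondays, Fridays and Saturdays of each week.
The following Monday is January 22, 2024.
The following Friday is January 26, 2024.
The following Saturday is January 27, 2024.

January 22, 2024; January 26, 2024; January 27, 2024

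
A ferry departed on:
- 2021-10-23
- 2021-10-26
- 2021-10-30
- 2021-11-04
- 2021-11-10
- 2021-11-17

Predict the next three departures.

Intervals are 3, 4, 5, 6, 7 days — an arithmetic progression with common difference 1.
Next gap: 8 days. 2021-11-17 + 8 days = 2021-11-25.
Next gap: 9 days. 2021-11-25 + 9 days = 2021-12-04.
Next gap: 10 days. 2021-12-04 + 10 days = 2021-12-14.

2021-11-25, 2021-12-04, 2021-12-14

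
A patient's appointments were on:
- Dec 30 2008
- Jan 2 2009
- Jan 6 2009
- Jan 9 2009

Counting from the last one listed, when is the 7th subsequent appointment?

Feb 3 2009

The gap pattern 3, 4, 3 repeats every 2 events.
These are the Tuesdays and Fridays of each week.
Next Tuesday: Jan 13 2009.
Next Friday: Jan 16 2009.
The following Tuesday is Jan 20 2009.
The following Friday is Jan 23 2009.
Next Tuesday: Jan 27 2009.
The following Friday is Jan 30 2009.
The following Tuesday is Feb 3 2009.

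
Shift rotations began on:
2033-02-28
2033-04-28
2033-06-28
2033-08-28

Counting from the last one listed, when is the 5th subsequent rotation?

Gaps: 59, 61, 61 days — not constant. Every event is on the 28th of the month.
Pattern: the 28th of every 2 months.
October 2033: 2033-10-28.
Next: December 2033 → 2033-12-28.
February 2034: 2034-02-28.
April 2034: 2034-04-28.
Next: June 2034 → 2034-06-28.

2034-06-28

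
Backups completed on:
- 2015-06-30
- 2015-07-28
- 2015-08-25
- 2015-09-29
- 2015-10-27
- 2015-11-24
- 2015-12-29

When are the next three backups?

These are Tuesdays with 28, 28, 35, 28, 28, 35-day gaps.
Each is the final Tuesday of its month — 2015-06-30 is past the 28th, so '4th Tuesday' doesn't fit.
January 2016 ends with Tuesday 2016-01-26.
February 2016 ends with Tuesday 2016-02-23.
March 2016 ends with Tuesday 2016-03-29.

2016-01-26, 2016-02-23, 2016-03-29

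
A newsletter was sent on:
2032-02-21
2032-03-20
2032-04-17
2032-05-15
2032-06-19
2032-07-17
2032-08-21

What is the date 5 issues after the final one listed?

2033-01-15

Gaps: 28, 28, 28, 35, 28, 35 days — a mix of 28 and 35. Every date is a Saturday.
Each is the 3rd Saturday of its month.
September 2032 — 3rd Saturday is 2032-09-18.
October 2032 — 3rd Saturday is 2032-10-16.
3rd Saturday of November 2032: 2032-11-20.
December 2032 — 3rd Saturday is 2032-12-18.
January 2033 — 3rd Saturday is 2033-01-15.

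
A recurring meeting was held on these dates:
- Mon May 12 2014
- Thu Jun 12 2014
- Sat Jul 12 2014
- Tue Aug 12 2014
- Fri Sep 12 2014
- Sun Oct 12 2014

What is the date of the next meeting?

Each date is the 12th; the gaps (31, 30, 31, 31, 30) track the month lengths.
The rule is the 12th of each month.
November 2014: Wed Nov 12 2014.

Wed Nov 12 2014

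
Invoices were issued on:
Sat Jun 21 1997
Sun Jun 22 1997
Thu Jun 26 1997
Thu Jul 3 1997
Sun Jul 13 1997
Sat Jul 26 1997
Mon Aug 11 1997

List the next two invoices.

Sat Aug 30 1997, Sun Sep 21 1997

Intervals are 1, 4, 7, 10, 13, 16 days — an arithmetic progression with common difference 3.
Next gap: 19 days. Mon Aug 11 1997 + 19 days = Sat Aug 30 1997.
Next gap: 22 days. Sat Aug 30 1997 + 22 days = Sun Sep 21 1997.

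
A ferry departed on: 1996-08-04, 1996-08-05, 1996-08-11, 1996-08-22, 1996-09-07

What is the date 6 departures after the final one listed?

1997-03-27

Intervals are 1, 6, 11, 16 days — an arithmetic progression with common difference 5.
Next gap: 21 days. 1996-09-07 + 21 days = 1996-09-28.
Next gap: 26 days. 1996-09-28 + 26 days = 1996-10-24.
Next gap: 31 days. 1996-10-24 + 31 days = 1996-11-24.
Next gap: 36 days. 1996-11-24 + 36 days = 1996-12-30.
Next gap: 41 days. 1996-12-30 + 41 days = 1997-02-09.
Next gap: 46 days. 1997-02-09 + 46 days = 1997-03-27.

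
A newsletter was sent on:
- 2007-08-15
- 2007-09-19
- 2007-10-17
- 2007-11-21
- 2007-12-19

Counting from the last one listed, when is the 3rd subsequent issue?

2008-03-19

These are Wednesdays at 28- or 35-day spacing (35, 28, 35, 28).
The pattern: 3rd Wednesday of the month.
January 2008 — 3rd Wednesday is 2008-01-16.
3rd Wednesday of February 2008: 2008-02-20.
3rd Wednesday of March 2008: 2008-03-19.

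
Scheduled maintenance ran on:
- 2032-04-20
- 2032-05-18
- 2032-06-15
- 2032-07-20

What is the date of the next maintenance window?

2032-08-17

All dates are Tuesdays, 28, 28, 35 days apart.
Specifically, the 3rd Tuesday of each month.
3rd Tuesday of August 2032: 2032-08-17.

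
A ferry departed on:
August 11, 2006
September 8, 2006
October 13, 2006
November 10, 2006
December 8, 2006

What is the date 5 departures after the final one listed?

May 11, 2007

These are Fridays at 28- or 35-day spacing (28, 35, 28, 28).
The pattern: 2nd Friday of the month.
January 2007 — 2nd Friday is January 12, 2007.
2nd Friday of February 2007: February 9, 2007.
March 2007 — 2nd Friday is March 9, 2007.
2nd Friday of April 2007: April 13, 2007.
May 2007 — 2nd Friday is May 11, 2007.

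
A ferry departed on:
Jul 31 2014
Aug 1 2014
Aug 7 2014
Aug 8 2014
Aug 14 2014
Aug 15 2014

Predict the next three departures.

The gap pattern 1, 6, 1, 6, 1 repeats every 2 events.
These are the Thursdays and Fridays of each week.
Next Thursday: Aug 21 2014.
Next Friday: Aug 22 2014.
The following Thursday is Aug 28 2014.

Aug 21 2014, Aug 22 2014, Aug 28 2014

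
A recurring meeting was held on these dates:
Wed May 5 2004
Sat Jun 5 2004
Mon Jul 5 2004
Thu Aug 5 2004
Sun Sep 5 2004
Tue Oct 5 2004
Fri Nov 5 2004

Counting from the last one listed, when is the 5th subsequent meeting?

Gaps: 31, 30, 31, 31, 30, 31 days — not constant. Every event is on the 5th of the month.
Pattern: the 5th of each month.
Next: December 2004 → Sun Dec 5 2004.
January 2005: Wed Jan 5 2005.
February 2005: Sat Feb 5 2005.
March 2005: Sat Mar 5 2005.
April 2005: Tue Apr 5 2005.

Tue Apr 5 2005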